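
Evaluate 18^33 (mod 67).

Successive squares of 18 mod 67: 18^1≡18, 18^2≡56, 18^4≡54, 18^8≡35, 18^16≡19, 18^32≡26.
33 = 1 + 32, so 18^33 ≡ 18·26 ≡ 66 (mod 67).

66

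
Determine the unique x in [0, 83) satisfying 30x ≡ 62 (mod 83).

74

The inverse of 30 mod 83 is 36 (since 30·36 = 1080 ≡ 1).
So x ≡ 36·62 = 2232 ≡ 74 (mod 83).
Check: 30·74 = 2220 = 26·83 + 62.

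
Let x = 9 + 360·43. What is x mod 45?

9

360·43 = 15480.
15480 − 344·45 = 0, so 15480 ≡ 0 (mod 45).
(9 + 0) mod 45 = 9.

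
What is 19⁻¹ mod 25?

19·4 = 76 = 3·25 + 1, so 19⁻¹ ≡ 4 (mod 25).

4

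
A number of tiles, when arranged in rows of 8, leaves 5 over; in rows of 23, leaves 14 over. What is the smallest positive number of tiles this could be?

x ≡ 5 (mod 8) gives x ∈ {5, 13, 21, 29, 37}.
The first of these with x mod 23 = 14 is 37.

37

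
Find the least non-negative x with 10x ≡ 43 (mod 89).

The inverse of 10 mod 89 is 9 (since 10·9 = 90 ≡ 1).
Multiplying both sides by 9: x ≡ 9·43 = 387 ≡ 31 (mod 89).

31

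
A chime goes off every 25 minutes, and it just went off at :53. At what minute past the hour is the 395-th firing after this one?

28

395·25 = 9875.
9875 = 164·60 + 35, so 9875 mod 60 = 35.
(53 + 35) mod 60 = 28.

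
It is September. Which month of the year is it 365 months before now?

365 = 30·12 + 5, so 365 mod 12 = 5.
September − 5 months → April.

April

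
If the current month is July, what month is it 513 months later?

April

513 mod 12 = 9 (since 42·12 = 504).
July + 9 months → April.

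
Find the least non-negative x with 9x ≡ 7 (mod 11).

2

The inverse of 9 mod 11 is 5 (since 9·5 = 45 ≡ 1).
So x ≡ 5·7 = 35 ≡ 2 (mod 11).
Check: 9·2 = 18 = 1·11 + 7.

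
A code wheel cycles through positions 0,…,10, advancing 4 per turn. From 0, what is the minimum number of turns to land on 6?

7

The inverse of 4 mod 11 is 3 (since 4·3 = 12 ≡ 1).
So x ≡ 3·6 = 18 ≡ 7 (mod 11).
Check: 4·7 = 28 = 2·11 + 6.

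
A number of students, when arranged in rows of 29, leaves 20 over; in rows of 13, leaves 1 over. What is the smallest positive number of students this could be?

x ≡ 1 (mod 13) gives x ∈ {1, 14, 27, 40, 53, 66, 79, 92, …}.
The first of these with x mod 29 = 20 is 339.

339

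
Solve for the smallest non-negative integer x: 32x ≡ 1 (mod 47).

25

32⁻¹ ≡ 25 (mod 47) because 32·25 = 800 = 17·47 + 1.
So x ≡ 25·1 = 25 ≡ 25 (mod 47).
Check: 32·25 = 800 = 17·47 + 1.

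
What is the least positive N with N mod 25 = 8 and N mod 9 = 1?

Since 9·14 ≡ 1 (mod 25), take x = 1 + 9·((8−1)·14 mod 25) = 1 + 9·23 = 208.
Check: 208 mod 25 = 8, 208 mod 9 = 1.

208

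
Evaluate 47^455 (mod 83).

55

Successive squares of 47 mod 83: 47^1≡47, 47^2≡51, 47^4≡28, 47^8≡37, 47^16≡41, 47^32≡21, 47^64≡26, 47^128≡12, 47^256≡61.
455 = 1 + 2 + 4 + 64 + 128 + 256, so 47^455 ≡ 47·51·28·26·12·61 ≡ 55 (mod 83).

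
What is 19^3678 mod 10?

1

The units digit of 19^n cycles with period 2: 9, 1, …
3678 mod 2 = 0, so the last digit matches 9^2 = 1.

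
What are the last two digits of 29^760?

01

By repeated squaring mod 100: 29^1≡29, 29^2≡41, 29^4≡81, 29^8≡61, 29^16≡21, 29^32≡41, 29^64≡81, 29^128≡61, 29^256≡21, 29^512≡41.
760 = 8 + 16 + 32 + 64 + 128 + 512, so 29^760 ≡ 61·21·41·81·61·41 ≡ 1 (mod 100).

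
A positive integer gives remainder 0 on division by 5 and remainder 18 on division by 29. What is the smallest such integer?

x ≡ 0 (mod 5) gives x ∈ {0, 5, 10, 15, 20, 25, 30, 35, …}.
The first of these with x mod 29 = 18 is 105.

105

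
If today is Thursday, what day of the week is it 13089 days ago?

13089 − 1869·7 = 6, so 13089 ≡ 6 (mod 7).
Thursday − 6 days → Friday.

Friday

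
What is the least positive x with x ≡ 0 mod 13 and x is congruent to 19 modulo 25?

Since 25·12 ≡ 1 (mod 13), take x = 19 + 25·((0−19)·12 mod 13) = 19 + 25·6 = 169.
Check: 169 mod 13 = 0, 169 mod 25 = 19.

169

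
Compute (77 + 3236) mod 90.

73

Dividing 3236 by 90 gives quotient 35 and remainder 86.
(77 + 86) mod 90 = 73.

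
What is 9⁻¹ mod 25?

9·14 = 126 = 5·25 + 1, so 9⁻¹ ≡ 14 (mod 25).

14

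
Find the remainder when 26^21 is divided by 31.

Successive squares of 26 mod 31: 26^1≡26, 26^2≡25, 26^4≡5, 26^8≡25, 26^16≡5.
21 = 1 + 4 + 16, so 26^21 ≡ 26·5·5 ≡ 30 (mod 31).

30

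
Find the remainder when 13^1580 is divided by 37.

By repeated squaring mod 37: 13^1≡13, 13^2≡21, 13^4≡34, 13^8≡9, 13^16≡7, 13^32≡12, 13^64≡33, 13^128≡16, 13^256≡34, 13^512≡9, 13^1024≡7.
1580 = 4 + 8 + 32 + 512 + 1024, so 13^1580 ≡ 34·9·12·9·7 ≡ 12 (mod 37).

12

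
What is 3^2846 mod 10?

Powers of 3 mod 10 repeat with period 4: 3, 9, 7, 1.
2846 mod 4 = 2, so the last digit matches 3^2 = 9.

9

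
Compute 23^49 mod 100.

Successive squares of 23 mod 100: 23^1≡23, 23^2≡29, 23^4≡41, 23^8≡81, 23^16≡61, 23^32≡21.
Since 49 = 1 + 16 + 32 in binary, 23^49 ≡ 23·61·21 ≡ 63 (mod 100).

63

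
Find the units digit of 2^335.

The units digit of 2^n cycles with period 4: 2, 4, 8, 6, …
335 leaves remainder 3 on division by 4, so 2^335 ends in 8.

8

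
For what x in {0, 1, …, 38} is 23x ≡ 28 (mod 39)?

8

23⁻¹ ≡ 17 (mod 39) because 23·17 = 391 = 10·39 + 1.
So x ≡ 17·28 = 476 ≡ 8 (mod 39).
Check: 23·8 = 184 = 4·39 + 28.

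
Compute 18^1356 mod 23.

Square-and-reduce mod 23: 18^1≡18, 18^2≡2, 18^4≡4, 18^8≡16, 18^16≡3, 18^32≡9, 18^64≡12, 18^128≡6, 18^256≡13, 18^512≡8, 18^1024≡18.
Since 1356 = 4 + 8 + 64 + 256 + 1024 in binary, 18^1356 ≡ 4·16·12·13·18 ≡ 13 (mod 23).

13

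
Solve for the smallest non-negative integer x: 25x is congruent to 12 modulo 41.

30

25⁻¹ ≡ 23 (mod 41) because 25·23 = 575 = 14·41 + 1.
So x ≡ 23·12 = 276 ≡ 30 (mod 41).
Check: 25·30 = 750 = 18·41 + 12.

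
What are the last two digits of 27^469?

87

Successive squares of 27 mod 100: 27^1≡27, 27^2≡29, 27^4≡41, 27^8≡81, 27^16≡61, 27^32≡21, 27^64≡41, 27^128≡81, 27^256≡61.
Since 469 = 1 + 4 + 16 + 64 + 128 + 256 in binary, 27^469 ≡ 27·41·61·41·81·61 ≡ 87 (mod 100).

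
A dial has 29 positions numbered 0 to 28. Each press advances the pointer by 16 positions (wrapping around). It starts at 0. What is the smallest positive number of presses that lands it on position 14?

The inverse of 16 mod 29 is 20 (since 16·20 = 320 ≡ 1).
Multiplying both sides by 20: x ≡ 20·14 = 280 ≡ 19 (mod 29).

19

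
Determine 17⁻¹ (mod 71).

71 = 4·17 + 3
17 = 5·3 + 2
3 = 1·2 + 1
2 = 2·1 + 0
Back-substituting gives 17·46 ≡ 1 (mod 71).

46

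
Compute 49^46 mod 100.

1

Successive squares of 49 mod 100: 49^1≡49, 49^2≡1, 49^4≡1, 49^8≡1, 49^16≡1, 49^32≡1.
46 = 2 + 4 + 8 + 32, so 49^46 ≡ 1·1·1·1 ≡ 1 (mod 100).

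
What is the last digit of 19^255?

Last digits of 9^n: 9, 1 (period 2).
255 leaves remainder 1 on division by 2, so 19^255 ends in 9.

9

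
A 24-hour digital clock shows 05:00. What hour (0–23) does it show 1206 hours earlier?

Dividing 1206 by 24 gives quotient 50 and remainder 6.
(5 − 6) mod 24 = 23.

23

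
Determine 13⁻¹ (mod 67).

31

13·31 = 403 = 6·67 + 1, so 13⁻¹ ≡ 31 (mod 67).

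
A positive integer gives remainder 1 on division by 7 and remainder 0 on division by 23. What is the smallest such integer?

x ≡ 1 (mod 7) gives x ∈ {1, 8, 15, 22, 29, 36, 43, 50, …}.
The first of these with x mod 23 = 0 is 92.

92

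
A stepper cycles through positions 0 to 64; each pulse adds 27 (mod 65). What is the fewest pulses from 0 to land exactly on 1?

65 = 2·27 + 11
27 = 2·11 + 5
11 = 2·5 + 1
5 = 5·1 + 0
Back-substituting gives 27·53 ≡ 1 (mod 65).

53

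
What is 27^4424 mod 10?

1

Last digits of 7^n: 7, 9, 3, 1 (period 4).
4424 mod 4 = 0, so the last digit matches 7^4 = 1.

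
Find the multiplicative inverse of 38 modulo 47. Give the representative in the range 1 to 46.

38·26 = 988 = 21·47 + 1, so 38⁻¹ ≡ 26 (mod 47).

26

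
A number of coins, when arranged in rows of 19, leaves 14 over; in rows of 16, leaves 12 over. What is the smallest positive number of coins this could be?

x ≡ 12 (mod 16) gives x ∈ {12, 28, 44, 60, 76, 92, 108, 124, …}.
The first of these with x mod 19 = 14 is 204.

204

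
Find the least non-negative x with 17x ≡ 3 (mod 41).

5

17⁻¹ ≡ 29 (mod 41) because 17·29 = 493 = 12·41 + 1.
So x ≡ 29·3 = 87 ≡ 5 (mod 41).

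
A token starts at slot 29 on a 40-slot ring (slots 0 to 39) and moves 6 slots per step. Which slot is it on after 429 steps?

3

429·6 = 2574.
Dividing 2574 by 40 gives quotient 64 and remainder 14.
(29 + 14) mod 40 = 3.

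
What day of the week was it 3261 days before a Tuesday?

3261 = 465·7 + 6, so 3261 mod 7 = 6.
Tuesday − 6 days → Wednesday.

Wednesday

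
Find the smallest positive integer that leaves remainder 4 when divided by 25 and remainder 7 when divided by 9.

79

Since 9·14 ≡ 1 (mod 25), take x = 7 + 9·((4−7)·14 mod 25) = 7 + 9·8 = 79.
Check: 79 mod 25 = 4, 79 mod 9 = 7.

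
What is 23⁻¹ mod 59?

18

23·18 = 414 = 7·59 + 1, so 23⁻¹ ≡ 18 (mod 59).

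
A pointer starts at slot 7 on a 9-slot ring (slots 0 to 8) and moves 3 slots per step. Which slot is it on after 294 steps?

294·3 = 882.
882 = 98·9 + 0, so 882 mod 9 = 0.
(7 + 0) mod 9 = 7.

7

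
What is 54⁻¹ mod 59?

47

59 = 1·54 + 5
54 = 10·5 + 4
5 = 1·4 + 1
4 = 4·1 + 0
Back-substituting gives 54·47 ≡ 1 (mod 59).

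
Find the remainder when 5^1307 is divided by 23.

Successive squares of 5 mod 23: 5^1≡5, 5^2≡2, 5^4≡4, 5^8≡16, 5^16≡3, 5^32≡9, 5^64≡12, 5^128≡6, 5^256≡13, 5^512≡8, 5^1024≡18.
1307 = 1 + 2 + 8 + 16 + 256 + 1024, so 5^1307 ≡ 5·2·16·3·13·18 ≡ 11 (mod 23).

11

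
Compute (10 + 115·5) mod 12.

9

115·5 = 575.
575 mod 12 = 11 (since 47·12 = 564).
(10 + 11) mod 12 = 9.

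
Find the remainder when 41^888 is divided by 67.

By repeated squaring mod 67: 41^1≡41, 41^2≡6, 41^4≡36, 41^8≡23, 41^16≡60, 41^32≡49, 41^64≡56, 41^128≡54, 41^256≡35, 41^512≡19.
888 = 8 + 16 + 32 + 64 + 256 + 512, so 41^888 ≡ 23·60·49·56·35·19 ≡ 64 (mod 67).

64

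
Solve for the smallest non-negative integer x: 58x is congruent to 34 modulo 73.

61

58⁻¹ ≡ 34 (mod 73) because 58·34 = 1972 = 27·73 + 1.
So x ≡ 34·34 = 1156 ≡ 61 (mod 73).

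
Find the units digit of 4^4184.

Last digits of 4^n: 4, 6 (period 2).
4184 leaves remainder 0 on division by 2, so 4^4184 ends in 6.

6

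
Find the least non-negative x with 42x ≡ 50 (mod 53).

34

42⁻¹ ≡ 24 (mod 53) because 42·24 = 1008 = 19·53 + 1.
So x ≡ 24·50 = 1200 ≡ 34 (mod 53).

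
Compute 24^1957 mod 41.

6

Successive squares of 24 mod 41: 24^1≡24, 24^2≡2, 24^4≡4, 24^8≡16, 24^16≡10, 24^32≡18, 24^64≡37, 24^128≡16, 24^256≡10, 24^512≡18, 24^1024≡37.
1957 = 1 + 4 + 32 + 128 + 256 + 512 + 1024, so 24^1957 ≡ 24·4·18·16·10·18·37 ≡ 6 (mod 41).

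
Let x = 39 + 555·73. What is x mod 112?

10

555·73 = 40515.
40515 = 361·112 + 83, so 40515 mod 112 = 83.
(39 + 83) mod 112 = 10.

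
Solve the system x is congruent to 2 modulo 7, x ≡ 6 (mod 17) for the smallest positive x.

Since 17·5 ≡ 1 (mod 7), take x = 6 + 17·((2−6)·5 mod 7) = 6 + 17·1 = 23.
Check: 23 mod 7 = 2, 23 mod 17 = 6.

23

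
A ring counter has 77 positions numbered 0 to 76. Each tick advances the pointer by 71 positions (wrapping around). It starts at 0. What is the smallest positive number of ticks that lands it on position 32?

46

The inverse of 71 mod 77 is 64 (since 71·64 = 4544 ≡ 1).
Multiplying both sides by 64: x ≡ 64·32 = 2048 ≡ 46 (mod 77).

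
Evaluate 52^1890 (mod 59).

51

By repeated squaring mod 59: 52^1≡52, 52^2≡49, 52^4≡41, 52^8≡29, 52^16≡15, 52^32≡48, 52^64≡3, 52^128≡9, 52^256≡22, 52^512≡12, 52^1024≡26.
Since 1890 = 2 + 32 + 64 + 256 + 512 + 1024 in binary, 52^1890 ≡ 49·48·3·22·12·26 ≡ 51 (mod 59).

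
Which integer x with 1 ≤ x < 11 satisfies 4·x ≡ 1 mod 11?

3

4·3 = 12 = 1·11 + 1, so 4⁻¹ ≡ 3 (mod 11).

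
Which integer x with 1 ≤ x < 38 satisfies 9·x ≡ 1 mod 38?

17

9·17 = 153 = 4·38 + 1, so 9⁻¹ ≡ 17 (mod 38).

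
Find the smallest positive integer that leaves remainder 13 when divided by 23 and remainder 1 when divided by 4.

13

x ≡ 1 (mod 4) gives x ∈ {1, 5, 9, 13}.
The first of these with x mod 23 = 13 is 13.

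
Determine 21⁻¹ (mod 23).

11

21·11 = 231 = 10·23 + 1, so 21⁻¹ ≡ 11 (mod 23).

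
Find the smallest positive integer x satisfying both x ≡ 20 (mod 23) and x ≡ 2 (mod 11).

112

Since 11·21 ≡ 1 (mod 23), take x = 2 + 11·((20−2)·21 mod 23) = 2 + 11·10 = 112.
Check: 112 mod 23 = 20, 112 mod 11 = 2.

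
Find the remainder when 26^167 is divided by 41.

7

Successive squares of 26 mod 41: 26^1≡26, 26^2≡20, 26^4≡31, 26^8≡18, 26^16≡37, 26^32≡16, 26^64≡10, 26^128≡18.
Since 167 = 1 + 2 + 4 + 32 + 128 in binary, 26^167 ≡ 26·20·31·16·18 ≡ 7 (mod 41).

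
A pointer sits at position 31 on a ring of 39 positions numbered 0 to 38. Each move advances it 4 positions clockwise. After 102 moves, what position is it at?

102·4 = 408.
408 − 10·39 = 18, so 408 ≡ 18 (mod 39).
(31 + 18) mod 39 = 10.

10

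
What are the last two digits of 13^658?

29

Square-and-reduce mod 100: 13^1≡13, 13^2≡69, 13^4≡61, 13^8≡21, 13^16≡41, 13^32≡81, 13^64≡61, 13^128≡21, 13^256≡41, 13^512≡81.
658 = 2 + 16 + 128 + 512, so 13^658 ≡ 69·41·21·81 ≡ 29 (mod 100).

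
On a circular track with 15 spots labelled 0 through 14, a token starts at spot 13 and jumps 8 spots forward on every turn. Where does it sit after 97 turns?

97·8 = 776.
Dividing 776 by 15 gives quotient 51 and remainder 11.
(13 + 11) mod 15 = 9.

9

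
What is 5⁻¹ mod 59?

12

5·12 = 60 = 1·59 + 1, so 5⁻¹ ≡ 12 (mod 59).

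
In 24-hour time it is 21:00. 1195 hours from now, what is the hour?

16

1195 = 49·24 + 19, so 1195 mod 24 = 19.
(21 + 19) mod 24 = 16.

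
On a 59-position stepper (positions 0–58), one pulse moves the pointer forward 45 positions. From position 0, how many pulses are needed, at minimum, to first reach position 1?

21

59 = 1·45 + 14
45 = 3·14 + 3
14 = 4·3 + 2
3 = 1·2 + 1
2 = 2·1 + 0
Back-substituting gives 45·21 ≡ 1 (mod 59).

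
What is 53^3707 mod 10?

The units digit of 53^n cycles with period 4: 3, 9, 7, 1, …
3707 mod 4 = 3, so the last digit matches 3^3 = 7.

7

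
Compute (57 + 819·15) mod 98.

92

819·15 = 12285.
12285 = 125·98 + 35, so 12285 mod 98 = 35.
(57 + 35) mod 98 = 92.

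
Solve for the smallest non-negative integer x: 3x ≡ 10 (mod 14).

8

3⁻¹ ≡ 5 (mod 14) because 3·5 = 15 = 1·14 + 1.
Multiplying both sides by 5: x ≡ 5·10 = 50 ≡ 8 (mod 14).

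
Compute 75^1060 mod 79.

31

Successive squares of 75 mod 79: 75^1≡75, 75^2≡16, 75^4≡19, 75^8≡45, 75^16≡50, 75^32≡51, 75^64≡73, 75^128≡36, 75^256≡32, 75^512≡76, 75^1024≡9.
1060 = 4 + 32 + 1024, so 75^1060 ≡ 19·51·9 ≡ 31 (mod 79).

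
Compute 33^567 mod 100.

77

Successive squares of 33 mod 100: 33^1≡33, 33^2≡89, 33^4≡21, 33^8≡41, 33^16≡81, 33^32≡61, 33^64≡21, 33^128≡41, 33^256≡81, 33^512≡61.
567 = 1 + 2 + 4 + 16 + 32 + 512, so 33^567 ≡ 33·89·21·81·61·61 ≡ 77 (mod 100).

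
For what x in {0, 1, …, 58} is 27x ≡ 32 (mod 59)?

58

The inverse of 27 mod 59 is 35 (since 27·35 = 945 ≡ 1).
So x ≡ 35·32 = 1120 ≡ 58 (mod 59).
Check: 27·58 = 1566 = 26·59 + 32.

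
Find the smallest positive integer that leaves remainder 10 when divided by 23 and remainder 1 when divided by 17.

171

x ≡ 1 (mod 17) gives x ∈ {1, 18, 35, 52, 69, 86, 103, 120, …}.
The first of these with x mod 23 = 10 is 171.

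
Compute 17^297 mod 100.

77

Square-and-reduce mod 100: 17^1≡17, 17^2≡89, 17^4≡21, 17^8≡41, 17^16≡81, 17^32≡61, 17^64≡21, 17^128≡41, 17^256≡81.
Since 297 = 1 + 8 + 32 + 256 in binary, 17^297 ≡ 17·41·61·81 ≡ 77 (mod 100).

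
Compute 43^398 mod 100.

49

Square-and-reduce mod 100: 43^1≡43, 43^2≡49, 43^4≡1, 43^8≡1, 43^16≡1, 43^32≡1, 43^64≡1, 43^128≡1, 43^256≡1.
398 = 2 + 4 + 8 + 128 + 256, so 43^398 ≡ 49·1·1·1·1 ≡ 49 (mod 100).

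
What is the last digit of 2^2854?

Last digits of 2^n: 2, 4, 8, 6 (period 4).
2854 mod 4 = 2, so the last digit matches 2^2 = 4.

4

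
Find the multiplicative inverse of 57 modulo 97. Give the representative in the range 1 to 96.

97 = 1·57 + 40
57 = 1·40 + 17
40 = 2·17 + 6
17 = 2·6 + 5
6 = 1·5 + 1
5 = 5·1 + 0
Back-substituting gives 57·80 ≡ 1 (mod 97).

80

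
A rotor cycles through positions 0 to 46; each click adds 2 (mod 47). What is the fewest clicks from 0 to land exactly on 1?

24

2·24 = 48 = 1·47 + 1, so 2⁻¹ ≡ 24 (mod 47).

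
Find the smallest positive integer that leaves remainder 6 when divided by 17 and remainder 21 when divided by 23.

159

x ≡ 6 (mod 17) gives x ∈ {6, 23, 40, 57, 74, 91, 108, 125, …}.
The first of these with x mod 23 = 21 is 159.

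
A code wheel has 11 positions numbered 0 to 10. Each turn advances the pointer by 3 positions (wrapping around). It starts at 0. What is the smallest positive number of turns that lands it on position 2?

The inverse of 3 mod 11 is 4 (since 3·4 = 12 ≡ 1).
Multiplying both sides by 4: x ≡ 4·2 = 8 ≡ 8 (mod 11).

8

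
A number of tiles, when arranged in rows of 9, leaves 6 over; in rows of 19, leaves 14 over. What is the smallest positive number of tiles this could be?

33

x ≡ 6 (mod 9) gives x ∈ {6, 15, 24, 33}.
The first of these with x mod 19 = 14 is 33.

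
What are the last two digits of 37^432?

81

Square-and-reduce mod 100: 37^1≡37, 37^2≡69, 37^4≡61, 37^8≡21, 37^16≡41, 37^32≡81, 37^64≡61, 37^128≡21, 37^256≡41.
432 = 16 + 32 + 128 + 256, so 37^432 ≡ 41·81·21·41 ≡ 81 (mod 100).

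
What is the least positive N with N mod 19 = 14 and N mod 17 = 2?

223

x ≡ 2 (mod 17) gives x ∈ {2, 19, 36, 53, 70, 87, 104, 121, …}.
The first of these with x mod 19 = 14 is 223.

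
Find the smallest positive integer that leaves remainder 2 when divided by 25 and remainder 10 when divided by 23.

Since 23·12 ≡ 1 (mod 25), take x = 10 + 23·((2−10)·12 mod 25) = 10 + 23·4 = 102.
Check: 102 mod 25 = 2, 102 mod 23 = 10.

102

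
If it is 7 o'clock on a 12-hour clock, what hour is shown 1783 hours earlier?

1783 = 148·12 + 7, so 1783 mod 12 = 7.
7 − 7 → 12 on a 12-hour dial.

12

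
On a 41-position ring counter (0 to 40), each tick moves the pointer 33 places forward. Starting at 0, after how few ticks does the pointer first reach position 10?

9

33⁻¹ ≡ 5 (mod 41) because 33·5 = 165 = 4·41 + 1.
Multiplying both sides by 5: x ≡ 5·10 = 50 ≡ 9 (mod 41).
Check: 33·9 = 297 = 7·41 + 10.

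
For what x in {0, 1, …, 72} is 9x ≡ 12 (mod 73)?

50

The inverse of 9 mod 73 is 65 (since 9·65 = 585 ≡ 1).
So x ≡ 65·12 = 780 ≡ 50 (mod 73).
Check: 9·50 = 450 = 6·73 + 12.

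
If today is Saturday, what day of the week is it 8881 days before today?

Dividing 8881 by 7 gives quotient 1268 and remainder 5.
Saturday − 5 days → Monday.

Monday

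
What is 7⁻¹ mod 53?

53 = 7·7 + 4
7 = 1·4 + 3
4 = 1·3 + 1
3 = 3·1 + 0
Back-substituting gives 7·38 ≡ 1 (mod 53).

38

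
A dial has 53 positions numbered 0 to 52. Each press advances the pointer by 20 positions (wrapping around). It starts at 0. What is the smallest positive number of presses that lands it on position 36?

20⁻¹ ≡ 8 (mod 53) because 20·8 = 160 = 3·53 + 1.
So x ≡ 8·36 = 288 ≡ 23 (mod 53).

23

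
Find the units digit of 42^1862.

4

Last digits of 2^n: 2, 4, 8, 6 (period 4).
1862 mod 4 = 2, so the last digit matches 2^2 = 4.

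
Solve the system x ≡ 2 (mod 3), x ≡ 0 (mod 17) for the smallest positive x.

17

Since 17·2 ≡ 1 (mod 3), take x = 0 + 17·((2−0)·2 mod 3) = 0 + 17·1 = 17.
Check: 17 mod 3 = 2, 17 mod 17 = 0.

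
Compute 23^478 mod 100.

69

Successive squares of 23 mod 100: 23^1≡23, 23^2≡29, 23^4≡41, 23^8≡81, 23^16≡61, 23^32≡21, 23^64≡41, 23^128≡81, 23^256≡61.
Since 478 = 2 + 4 + 8 + 16 + 64 + 128 + 256 in binary, 23^478 ≡ 29·41·81·61·41·81·61 ≡ 69 (mod 100).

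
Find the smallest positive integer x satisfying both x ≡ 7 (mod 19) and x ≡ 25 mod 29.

x ≡ 7 (mod 19) gives x ∈ {7, 26, 45, 64, 83}.
The first of these with x mod 29 = 25 is 83.

83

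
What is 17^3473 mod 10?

Last digits of 7^n: 7, 9, 3, 1 (period 4).
3473 leaves remainder 1 on division by 4, so 17^3473 ends in 7.

7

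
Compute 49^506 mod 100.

1

By repeated squaring mod 100: 49^1≡49, 49^2≡1, 49^4≡1, 49^8≡1, 49^16≡1, 49^32≡1, 49^64≡1, 49^128≡1, 49^256≡1.
506 = 2 + 8 + 16 + 32 + 64 + 128 + 256, so 49^506 ≡ 1·1·1·1·1·1·1 ≡ 1 (mod 100).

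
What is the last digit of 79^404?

Last digits of 9^n: 9, 1 (period 2).
404 mod 2 = 0, so the last digit matches 9^2 = 1.

1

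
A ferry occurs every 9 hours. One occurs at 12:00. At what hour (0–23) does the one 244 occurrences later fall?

0

244·9 = 2196.
2196 mod 24 = 12 (since 91·24 = 2184).
(12 + 12) mod 24 = 0.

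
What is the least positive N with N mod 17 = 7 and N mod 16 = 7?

7

Since 16·16 ≡ 1 (mod 17), take x = 7 + 16·((7−7)·16 mod 17) = 7 + 16·0 = 7.
Check: 7 mod 17 = 7, 7 mod 16 = 7.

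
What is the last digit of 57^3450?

9

The units digit of 57^n cycles with period 4: 7, 9, 3, 1, …
3450 leaves remainder 2 on division by 4, so 57^3450 ends in 9.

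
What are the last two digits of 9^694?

61

Square-and-reduce mod 100: 9^1≡9, 9^2≡81, 9^4≡61, 9^8≡21, 9^16≡41, 9^32≡81, 9^64≡61, 9^128≡21, 9^256≡41, 9^512≡81.
Since 694 = 2 + 4 + 16 + 32 + 128 + 512 in binary, 9^694 ≡ 81·61·41·81·21·81 ≡ 61 (mod 100).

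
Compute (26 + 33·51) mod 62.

35

33·51 = 1683.
1683 = 27·62 + 9, so 1683 mod 62 = 9.
(26 + 9) mod 62 = 35.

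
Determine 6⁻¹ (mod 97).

97 = 16·6 + 1
6 = 6·1 + 0
Back-substituting gives 6·81 ≡ 1 (mod 97).

81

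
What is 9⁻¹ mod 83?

37

83 = 9·9 + 2
9 = 4·2 + 1
2 = 2·1 + 0
Back-substituting gives 9·37 ≡ 1 (mod 83).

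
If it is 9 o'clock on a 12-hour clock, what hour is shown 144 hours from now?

144 mod 12 = 0 (since 12·12 = 144).
9 + 0 → 9 on a 12-hour dial.

9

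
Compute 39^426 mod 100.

61

By repeated squaring mod 100: 39^1≡39, 39^2≡21, 39^4≡41, 39^8≡81, 39^16≡61, 39^32≡21, 39^64≡41, 39^128≡81, 39^256≡61.
Since 426 = 2 + 8 + 32 + 128 + 256 in binary, 39^426 ≡ 21·81·21·81·61 ≡ 61 (mod 100).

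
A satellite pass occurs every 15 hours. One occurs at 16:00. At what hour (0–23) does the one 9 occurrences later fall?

9·15 = 135.
135 mod 24 = 15 (since 5·24 = 120).
(16 + 15) mod 24 = 7.

7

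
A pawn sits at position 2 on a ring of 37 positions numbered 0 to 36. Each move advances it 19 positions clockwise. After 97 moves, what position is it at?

97·19 = 1843.
1843 mod 37 = 30 (since 49·37 = 1813).
(2 + 30) mod 37 = 32.

32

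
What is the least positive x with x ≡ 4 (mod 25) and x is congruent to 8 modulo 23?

x ≡ 8 (mod 23) gives x ∈ {8, 31, 54}.
The first of these with x mod 25 = 4 is 54.

54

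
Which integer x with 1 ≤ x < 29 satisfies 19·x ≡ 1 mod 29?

26

19·26 = 494 = 17·29 + 1, so 19⁻¹ ≡ 26 (mod 29).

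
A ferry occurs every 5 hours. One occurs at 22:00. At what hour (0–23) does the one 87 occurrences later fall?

1

87·5 = 435.
435 = 18·24 + 3, so 435 mod 24 = 3.
(22 + 3) mod 24 = 1.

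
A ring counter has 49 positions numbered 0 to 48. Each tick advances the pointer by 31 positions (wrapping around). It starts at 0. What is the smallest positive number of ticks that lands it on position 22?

26

The inverse of 31 mod 49 is 19 (since 31·19 = 589 ≡ 1).
So x ≡ 19·22 = 418 ≡ 26 (mod 49).
Check: 31·26 = 806 = 16·49 + 22.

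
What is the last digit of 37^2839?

3

Last digits of 7^n: 7, 9, 3, 1 (period 4).
2839 leaves remainder 3 on division by 4, so 37^2839 ends in 3.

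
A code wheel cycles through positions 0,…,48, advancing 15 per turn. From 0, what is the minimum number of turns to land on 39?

32

The inverse of 15 mod 49 is 36 (since 15·36 = 540 ≡ 1).
Multiplying both sides by 36: x ≡ 36·39 = 1404 ≡ 32 (mod 49).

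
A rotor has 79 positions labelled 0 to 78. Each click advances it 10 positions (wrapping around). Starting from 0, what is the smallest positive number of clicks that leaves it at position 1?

79 = 7·10 + 9
10 = 1·9 + 1
9 = 9·1 + 0
Back-substituting gives 10·8 ≡ 1 (mod 79).

8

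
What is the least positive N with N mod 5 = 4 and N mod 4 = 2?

Since 4·4 ≡ 1 (mod 5), take x = 2 + 4·((4−2)·4 mod 5) = 2 + 4·3 = 14.
Check: 14 mod 5 = 4, 14 mod 4 = 2.

14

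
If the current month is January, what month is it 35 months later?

December

Dividing 35 by 12 gives quotient 2 and remainder 11.
January + 11 months → December.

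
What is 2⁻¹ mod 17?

17 = 8·2 + 1
2 = 2·1 + 0
Back-substituting gives 2·9 ≡ 1 (mod 17).

9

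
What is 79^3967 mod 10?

9

Powers of 9 mod 10 repeat with period 2: 9, 1.
3967 mod 2 = 1, so the last digit matches 9^1 = 9.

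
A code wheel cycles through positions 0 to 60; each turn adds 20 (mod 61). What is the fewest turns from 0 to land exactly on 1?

61 = 3·20 + 1
20 = 20·1 + 0
Back-substituting gives 20·58 ≡ 1 (mod 61).

58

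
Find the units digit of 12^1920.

Last digits of 2^n: 2, 4, 8, 6 (period 4).
1920 leaves remainder 0 on division by 4, so 12^1920 ends in 6.

6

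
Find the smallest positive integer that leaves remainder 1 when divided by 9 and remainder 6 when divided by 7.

55

x ≡ 6 (mod 7) gives x ∈ {6, 13, 20, 27, 34, 41, 48, 55}.
The first of these with x mod 9 = 1 is 55.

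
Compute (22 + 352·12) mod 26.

352·12 = 4224.
4224 = 162·26 + 12, so 4224 mod 26 = 12.
(22 + 12) mod 26 = 8.

8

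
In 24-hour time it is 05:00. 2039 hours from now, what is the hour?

2039 mod 24 = 23 (since 84·24 = 2016).
(5 + 23) mod 24 = 4.

4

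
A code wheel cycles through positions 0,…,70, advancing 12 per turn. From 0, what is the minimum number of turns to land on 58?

64

The inverse of 12 mod 71 is 6 (since 12·6 = 72 ≡ 1).
Multiplying both sides by 6: x ≡ 6·58 = 348 ≡ 64 (mod 71).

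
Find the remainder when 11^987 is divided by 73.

Successive squares of 11 mod 73: 11^1≡11, 11^2≡48, 11^4≡41, 11^8≡2, 11^16≡4, 11^32≡16, 11^64≡37, 11^128≡55, 11^256≡32, 11^512≡2.
Since 987 = 1 + 2 + 8 + 16 + 64 + 128 + 256 + 512 in binary, 11^987 ≡ 11·48·2·4·37·55·32·2 ≡ 66 (mod 73).

66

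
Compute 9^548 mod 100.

21

Square-and-reduce mod 100: 9^1≡9, 9^2≡81, 9^4≡61, 9^8≡21, 9^16≡41, 9^32≡81, 9^64≡61, 9^128≡21, 9^256≡41, 9^512≡81.
Since 548 = 4 + 32 + 512 in binary, 9^548 ≡ 61·81·81 ≡ 21 (mod 100).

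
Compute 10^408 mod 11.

Successive squares of 10 mod 11: 10^1≡10, 10^2≡1, 10^4≡1, 10^8≡1, 10^16≡1, 10^32≡1, 10^64≡1, 10^128≡1, 10^256≡1.
408 = 8 + 16 + 128 + 256, so 10^408 ≡ 1·1·1·1 ≡ 1 (mod 11).

1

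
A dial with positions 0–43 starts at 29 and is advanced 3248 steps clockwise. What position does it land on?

3248 mod 44 = 36 (since 73·44 = 3212).
(29 + 36) mod 44 = 21.

21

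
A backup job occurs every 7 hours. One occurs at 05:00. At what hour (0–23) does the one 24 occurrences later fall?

5

24·7 = 168.
168 − 7·24 = 0, so 168 ≡ 0 (mod 24).
(5 + 0) mod 24 = 5.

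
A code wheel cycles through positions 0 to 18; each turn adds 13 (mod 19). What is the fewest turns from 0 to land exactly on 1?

19 = 1·13 + 6
13 = 2·6 + 1
6 = 6·1 + 0
Back-substituting gives 13·3 ≡ 1 (mod 19).

3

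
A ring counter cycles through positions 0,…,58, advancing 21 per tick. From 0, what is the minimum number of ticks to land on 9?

The inverse of 21 mod 59 is 45 (since 21·45 = 945 ≡ 1).
So x ≡ 45·9 = 405 ≡ 51 (mod 59).

51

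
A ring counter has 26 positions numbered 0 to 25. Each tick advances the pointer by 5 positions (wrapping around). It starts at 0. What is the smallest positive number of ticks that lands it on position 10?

The inverse of 5 mod 26 is 21 (since 5·21 = 105 ≡ 1).
Multiplying both sides by 21: x ≡ 21·10 = 210 ≡ 2 (mod 26).
Check: 5·2 = 10 = 0·26 + 10.

2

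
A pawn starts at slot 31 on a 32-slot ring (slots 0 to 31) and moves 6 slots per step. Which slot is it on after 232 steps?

15

232·6 = 1392.
1392 = 43·32 + 16, so 1392 mod 32 = 16.
(31 + 16) mod 32 = 15.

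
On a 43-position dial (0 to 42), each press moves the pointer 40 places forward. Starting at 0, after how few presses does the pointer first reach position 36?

40⁻¹ ≡ 14 (mod 43) because 40·14 = 560 = 13·43 + 1.
Multiplying both sides by 14: x ≡ 14·36 = 504 ≡ 31 (mod 43).
Check: 40·31 = 1240 = 28·43 + 36.

31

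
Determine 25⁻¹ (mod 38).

35

25·35 = 875 = 23·38 + 1, so 25⁻¹ ≡ 35 (mod 38).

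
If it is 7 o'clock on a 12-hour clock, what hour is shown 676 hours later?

11

676 = 56·12 + 4, so 676 mod 12 = 4.
7 + 4 → 11 on a 12-hour dial.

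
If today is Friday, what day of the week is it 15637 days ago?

15637 − 2233·7 = 6, so 15637 ≡ 6 (mod 7).
Friday − 6 days → Saturday.

Saturday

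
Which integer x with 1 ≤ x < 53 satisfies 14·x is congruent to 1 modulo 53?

14·19 = 266 = 5·53 + 1, so 14⁻¹ ≡ 19 (mod 53).

19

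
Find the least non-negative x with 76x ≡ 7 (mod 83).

The inverse of 76 mod 83 is 71 (since 76·71 = 5396 ≡ 1).
So x ≡ 71·7 = 497 ≡ 82 (mod 83).

82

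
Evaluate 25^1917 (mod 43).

Successive squares of 25 mod 43: 25^1≡25, 25^2≡23, 25^4≡13, 25^8≡40, 25^16≡9, 25^32≡38, 25^64≡25, 25^128≡23, 25^256≡13, 25^512≡40, 25^1024≡9.
Since 1917 = 1 + 4 + 8 + 16 + 32 + 64 + 256 + 512 + 1024 in binary, 25^1917 ≡ 25·13·40·9·38·25·13·40·9 ≡ 41 (mod 43).

41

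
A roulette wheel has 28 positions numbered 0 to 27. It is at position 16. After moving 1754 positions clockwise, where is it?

6

Dividing 1754 by 28 gives quotient 62 and remainder 18.
(16 + 18) mod 28 = 6.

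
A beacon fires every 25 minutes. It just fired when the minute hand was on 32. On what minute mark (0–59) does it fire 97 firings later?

57

97·25 = 2425.
2425 = 40·60 + 25, so 2425 mod 60 = 25.
(32 + 25) mod 60 = 57.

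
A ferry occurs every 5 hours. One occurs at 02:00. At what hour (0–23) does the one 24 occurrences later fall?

2

24·5 = 120.
120 = 5·24 + 0, so 120 mod 24 = 0.
(2 + 0) mod 24 = 2.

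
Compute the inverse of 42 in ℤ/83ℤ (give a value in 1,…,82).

83 = 1·42 + 41
42 = 1·41 + 1
41 = 41·1 + 0
Back-substituting gives 42·2 ≡ 1 (mod 83).

2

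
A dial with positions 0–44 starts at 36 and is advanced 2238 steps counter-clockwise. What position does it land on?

Dividing 2238 by 45 gives quotient 49 and remainder 33.
(36 − 33) mod 45 = 3.

3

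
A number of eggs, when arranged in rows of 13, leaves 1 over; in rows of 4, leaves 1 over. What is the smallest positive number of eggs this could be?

1

x ≡ 1 (mod 4) gives x ∈ {1}.
The first of these with x mod 13 = 1 is 1.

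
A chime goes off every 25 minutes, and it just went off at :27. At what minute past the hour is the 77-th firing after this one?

32

77·25 = 1925.
Dividing 1925 by 60 gives quotient 32 and remainder 5.
(27 + 5) mod 60 = 32.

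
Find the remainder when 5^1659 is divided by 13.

Successive squares of 5 mod 13: 5^1≡5, 5^2≡12, 5^4≡1, 5^8≡1, 5^16≡1, 5^32≡1, 5^64≡1, 5^128≡1, 5^256≡1, 5^512≡1, 5^1024≡1.
1659 = 1 + 2 + 8 + 16 + 32 + 64 + 512 + 1024, so 5^1659 ≡ 5·12·1·1·1·1·1·1 ≡ 8 (mod 13).

8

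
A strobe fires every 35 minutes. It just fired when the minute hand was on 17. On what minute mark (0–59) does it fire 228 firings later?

17

228·35 = 7980.
Dividing 7980 by 60 gives quotient 133 and remainder 0.
(17 + 0) mod 60 = 17.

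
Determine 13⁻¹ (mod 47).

29

13·29 = 377 = 8·47 + 1, so 13⁻¹ ≡ 29 (mod 47).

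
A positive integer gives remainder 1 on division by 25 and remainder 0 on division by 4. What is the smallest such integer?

76

x ≡ 0 (mod 4) gives x ∈ {0, 4, 8, 12, 16, 20, 24, 28, …}.
The first of these with x mod 25 = 1 is 76.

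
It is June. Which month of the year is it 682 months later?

April

Dividing 682 by 12 gives quotient 56 and remainder 10.
June + 10 months → April.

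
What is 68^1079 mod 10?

2

Last digits of 8^n: 8, 4, 2, 6 (period 4).
1079 mod 4 = 3, so the last digit matches 8^3 = 2.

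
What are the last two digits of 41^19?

61

Successive squares of 41 mod 100: 41^1≡41, 41^2≡81, 41^4≡61, 41^8≡21, 41^16≡41.
Since 19 = 1 + 2 + 16 in binary, 41^19 ≡ 41·81·41 ≡ 61 (mod 100).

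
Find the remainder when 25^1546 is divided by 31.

25

Successive squares of 25 mod 31: 25^1≡25, 25^2≡5, 25^4≡25, 25^8≡5, 25^16≡25, 25^32≡5, 25^64≡25, 25^128≡5, 25^256≡25, 25^512≡5, 25^1024≡25.
1546 = 2 + 8 + 512 + 1024, so 25^1546 ≡ 5·5·5·25 ≡ 25 (mod 31).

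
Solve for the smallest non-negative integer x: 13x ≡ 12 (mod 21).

The inverse of 13 mod 21 is 13 (since 13·13 = 169 ≡ 1).
So x ≡ 13·12 = 156 ≡ 9 (mod 21).

9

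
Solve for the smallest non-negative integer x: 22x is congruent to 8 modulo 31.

22⁻¹ ≡ 24 (mod 31) because 22·24 = 528 = 17·31 + 1.
So x ≡ 24·8 = 192 ≡ 6 (mod 31).

6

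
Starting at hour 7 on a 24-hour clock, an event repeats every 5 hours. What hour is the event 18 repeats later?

18·5 = 90.
90 = 3·24 + 18, so 90 mod 24 = 18.
(7 + 18) mod 24 = 1.

1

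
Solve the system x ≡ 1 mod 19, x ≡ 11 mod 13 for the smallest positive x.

x ≡ 11 (mod 13) gives x ∈ {11, 24, 37, 50, 63, 76, 89, 102, …}.
The first of these with x mod 19 = 1 is 115.

115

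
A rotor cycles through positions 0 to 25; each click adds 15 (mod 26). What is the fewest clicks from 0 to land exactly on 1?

7

26 = 1·15 + 11
15 = 1·11 + 4
11 = 2·4 + 3
4 = 1·3 + 1
3 = 3·1 + 0
Back-substituting gives 15·7 ≡ 1 (mod 26).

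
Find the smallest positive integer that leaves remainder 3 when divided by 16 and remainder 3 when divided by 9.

x ≡ 3 (mod 9) gives x ∈ {3}.
The first of these with x mod 16 = 3 is 3.

3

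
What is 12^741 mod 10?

Powers of 2 mod 10 repeat with period 4: 2, 4, 8, 6.
741 leaves remainder 1 on division by 4, so 12^741 ends in 2.

2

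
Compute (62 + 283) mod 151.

283 mod 151 = 132 (since 1·151 = 151).
(62 + 132) mod 151 = 43.

43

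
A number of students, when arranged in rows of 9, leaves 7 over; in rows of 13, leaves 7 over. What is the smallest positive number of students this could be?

x ≡ 7 (mod 9) gives x ∈ {7}.
The first of these with x mod 13 = 7 is 7.

7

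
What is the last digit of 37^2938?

Last digits of 7^n: 7, 9, 3, 1 (period 4).
2938 leaves remainder 2 on division by 4, so 37^2938 ends in 9.

9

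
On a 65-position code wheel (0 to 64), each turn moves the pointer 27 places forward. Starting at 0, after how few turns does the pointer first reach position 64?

12

The inverse of 27 mod 65 is 53 (since 27·53 = 1431 ≡ 1).
Multiplying both sides by 53: x ≡ 53·64 = 3392 ≡ 12 (mod 65).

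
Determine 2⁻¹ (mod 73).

37

73 = 36·2 + 1
2 = 2·1 + 0
Back-substituting gives 2·37 ≡ 1 (mod 73).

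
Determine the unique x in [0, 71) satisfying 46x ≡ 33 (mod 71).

64

46⁻¹ ≡ 17 (mod 71) because 46·17 = 782 = 11·71 + 1.
So x ≡ 17·33 = 561 ≡ 64 (mod 71).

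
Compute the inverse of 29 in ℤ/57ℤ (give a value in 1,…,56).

2

29·2 = 58 = 1·57 + 1, so 29⁻¹ ≡ 2 (mod 57).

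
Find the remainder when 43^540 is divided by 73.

Square-and-reduce mod 73: 43^1≡43, 43^2≡24, 43^4≡65, 43^8≡64, 43^16≡8, 43^32≡64, 43^64≡8, 43^128≡64, 43^256≡8, 43^512≡64.
Since 540 = 4 + 8 + 16 + 512 in binary, 43^540 ≡ 65·64·8·64 ≡ 72 (mod 73).

72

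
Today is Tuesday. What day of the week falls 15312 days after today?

15312 mod 7 = 3 (since 2187·7 = 15309).
Tuesday + 3 days → Friday.

Friday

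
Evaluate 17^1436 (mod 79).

By repeated squaring mod 79: 17^1≡17, 17^2≡52, 17^4≡18, 17^8≡8, 17^16≡64, 17^32≡67, 17^64≡65, 17^128≡38, 17^256≡22, 17^512≡10, 17^1024≡21.
Since 1436 = 4 + 8 + 16 + 128 + 256 + 1024 in binary, 17^1436 ≡ 18·8·64·38·22·21 ≡ 67 (mod 79).

67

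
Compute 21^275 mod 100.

Successive squares of 21 mod 100: 21^1≡21, 21^2≡41, 21^4≡81, 21^8≡61, 21^16≡21, 21^32≡41, 21^64≡81, 21^128≡61, 21^256≡21.
Since 275 = 1 + 2 + 16 + 256 in binary, 21^275 ≡ 21·41·21·21 ≡ 1 (mod 100).

1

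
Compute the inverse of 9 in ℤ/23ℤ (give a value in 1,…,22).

23 = 2·9 + 5
9 = 1·5 + 4
5 = 1·4 + 1
4 = 4·1 + 0
Back-substituting gives 9·18 ≡ 1 (mod 23).

18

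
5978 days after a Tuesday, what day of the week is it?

Tuesday

5978 = 854·7 + 0, so 5978 mod 7 = 0.
Tuesday + 0 days → Tuesday.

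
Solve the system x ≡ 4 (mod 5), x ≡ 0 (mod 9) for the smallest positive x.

x ≡ 4 (mod 5) gives x ∈ {4, 9}.
The first of these with x mod 9 = 0 is 9.

9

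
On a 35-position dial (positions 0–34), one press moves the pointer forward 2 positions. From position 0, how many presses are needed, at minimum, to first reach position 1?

18

35 = 17·2 + 1
2 = 2·1 + 0
Back-substituting gives 2·18 ≡ 1 (mod 35).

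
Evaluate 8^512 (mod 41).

18

Successive squares of 8 mod 41: 8^1≡8, 8^2≡23, 8^4≡37, 8^8≡16, 8^16≡10, 8^32≡18, 8^64≡37, 8^128≡16, 8^256≡10, 8^512≡18.
512 = 512, so 8^512 ≡ 18 ≡ 18 (mod 41).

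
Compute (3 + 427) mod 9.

427 = 47·9 + 4, so 427 mod 9 = 4.
(3 + 4) mod 9 = 7.

7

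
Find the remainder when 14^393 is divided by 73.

56

Successive squares of 14 mod 73: 14^1≡14, 14^2≡50, 14^4≡18, 14^8≡32, 14^16≡2, 14^32≡4, 14^64≡16, 14^128≡37, 14^256≡55.
393 = 1 + 8 + 128 + 256, so 14^393 ≡ 14·32·37·55 ≡ 56 (mod 73).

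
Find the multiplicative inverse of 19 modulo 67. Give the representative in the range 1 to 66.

60

67 = 3·19 + 10
19 = 1·10 + 9
10 = 1·9 + 1
9 = 9·1 + 0
Back-substituting gives 19·60 ≡ 1 (mod 67).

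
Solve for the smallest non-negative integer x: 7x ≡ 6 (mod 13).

12

7⁻¹ ≡ 2 (mod 13) because 7·2 = 14 = 1·13 + 1.
Multiplying both sides by 2: x ≡ 2·6 = 12 ≡ 12 (mod 13).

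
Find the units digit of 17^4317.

7

Powers of 7 mod 10 repeat with period 4: 7, 9, 3, 1.
4317 leaves remainder 1 on division by 4, so 17^4317 ends in 7.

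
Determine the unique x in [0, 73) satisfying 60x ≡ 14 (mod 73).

27

60⁻¹ ≡ 28 (mod 73) because 60·28 = 1680 = 23·73 + 1.
Multiplying both sides by 28: x ≡ 28·14 = 392 ≡ 27 (mod 73).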